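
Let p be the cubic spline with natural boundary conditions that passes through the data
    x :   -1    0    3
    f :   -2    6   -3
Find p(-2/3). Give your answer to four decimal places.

With M_i denoting the second derivative at x_i, h_i = 1, 3, and Δ_i = (y_(i+1) − y_i)/h_i = 8, -3:
  1·M_0 + 8·M_1 + 3·M_2 = 6(Δ_1 - Δ_0) = -66
Natural end conditions: M_0 = M_2 = 0.
Solving the tridiagonal system: M_0 = 0, M_1 = -33/4, M_2 = 0.
On [-1, 0], p(x) = -2 + 75/8·(x + 1) + 0·(x + 1)² - 11/8·(x + 1)³.
With (x + 1) = 1/3: p(-2/3) = 29/27.

1.0741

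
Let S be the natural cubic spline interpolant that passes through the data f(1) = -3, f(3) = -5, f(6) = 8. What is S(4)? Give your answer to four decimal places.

-2.4444

Put σ_i = S'' at the i-th knot. Here h = (2, 3) and Δ = (-1, 13/3), so the interior equations h_(i-1)·σ_(i-1) + 2(h_(i-1)+h_i)·σ_i + h_i·σ_(i+1) = 6(Δ_i − Δ_(i-1)) read
  2·σ_0 + 10·σ_1 + 3·σ_2 = 6(Δ_1 - Δ_0) = 32
Natural end conditions: σ_0 = σ_2 = 0.
Solving: σ_0 = 0, σ_1 = 16/5, σ_2 = 0.
On [3, 6], S(t) = -5 + 17/15·(t - 3) + 8/5·(t - 3)² - 8/45·(t - 3)³.
With (t - 3) = 1: S(4) = -22/9.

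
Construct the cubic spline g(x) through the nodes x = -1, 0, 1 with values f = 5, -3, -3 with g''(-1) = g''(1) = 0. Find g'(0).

With m_i denoting the second derivative at x_i, h_i = 1, 1, and Δ_i = (y_(i+1) − y_i)/h_i = -8, 0:
  1·m_0 + 4·m_1 + 1·m_2 = 6(Δ_1 - Δ_0) = 48
Natural end conditions: m_0 = m_2 = 0.
Forward elimination and back-substitution give m_0 = 0, m_1 = 12, m_2 = 0.
On [0, 1], g'(x) = b_1 + 2c_1·x + 3d_1·x² with b_1 = Δ_1 - h_1(2m_1 + m_2)/6 = -4, c_1 = m_1/2 = 6, d_1 = (m_2 - m_1)/(6h_1) = -2. So g'(0) = -4.

-4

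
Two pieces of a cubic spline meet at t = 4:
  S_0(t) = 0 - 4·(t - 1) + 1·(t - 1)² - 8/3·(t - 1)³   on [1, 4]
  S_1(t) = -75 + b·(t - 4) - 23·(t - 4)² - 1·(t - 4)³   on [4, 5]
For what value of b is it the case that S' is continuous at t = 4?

-70

S_0'(t) = -4 + 2·(t - 1) - 8·(t - 1)², so S_0'(4) = -70. On the right, S_1'(4) = b, so b = -70.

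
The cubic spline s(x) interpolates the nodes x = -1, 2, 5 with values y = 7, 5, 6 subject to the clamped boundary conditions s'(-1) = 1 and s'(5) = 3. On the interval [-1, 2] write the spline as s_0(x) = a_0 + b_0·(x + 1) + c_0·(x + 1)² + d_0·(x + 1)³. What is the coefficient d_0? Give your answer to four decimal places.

0.1204

Let M_i = s''(x_i). Step sizes h_i = 3, 3; slopes of the chords Δ_i = (y_(i+1) - y_i)/h_i = -2/3, 1/3.
  3·M_0 + 12·M_1 + 3·M_2 = 6(Δ_1 - Δ_0) = 6
Clamped end conditions give two more equations: 2h_0·M_0 + h_0·M_1 = 6(Δ_0 - s'(-1)) = -10 and h_1·M_1 + 2h_1·M_2 = 6(s'(5) - Δ_1) = 16.
Forward elimination and back-substitution give M_0 = -11/6, M_1 = 1/3, M_2 = 5/2.
On [-1, 2], with s_0(x) = a_0 + b_0·(x + 1) + c_0·(x + 1)² + d_0·(x + 1)³: c_0 = M_0/2 = -11/12, d_0 = (M_1 - M_0)/(6h_0) = 13/108, b_0 = Δ_0 - h_0(2M_0 + M_1)/6 = 1.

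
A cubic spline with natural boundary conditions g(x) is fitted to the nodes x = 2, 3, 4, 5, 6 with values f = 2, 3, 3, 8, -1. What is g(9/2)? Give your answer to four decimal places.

6.1094

Write m_i for g''(x_i). With h_i = 1, 1, 1, 1 and divided differences Δ_i = 1, 0, 5, -9, the continuity of g' gives the tridiagonal system
  1·m_0 + 4·m_1 + 1·m_2 = 6(Δ_1 - Δ_0) = -6
  1·m_1 + 4·m_2 + 1·m_3 = 6(Δ_2 - Δ_1) = 30
  1·m_2 + 4·m_3 + 1·m_4 = 6(Δ_3 - Δ_2) = -84
Natural end conditions: m_0 = m_4 = 0.
Hence m_0 = 0, m_1 = -21/4, m_2 = 15, m_3 = -99/4, m_4 = 0.
On [4, 5], g(x) = 3 + 33/8·(x - 4) + 15/2·(x - 4)² - 53/8·(x - 4)³.
With (x - 4) = 1/2: g(9/2) = 391/64.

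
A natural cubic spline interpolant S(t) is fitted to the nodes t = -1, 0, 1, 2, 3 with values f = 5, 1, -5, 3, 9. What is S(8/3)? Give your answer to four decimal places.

Put σ_i = S'' at the i-th knot. Here h = (1, 1, 1, 1) and Δ = (-4, -6, 8, 6), so the interior equations h_(i-1)·σ_(i-1) + 2(h_(i-1)+h_i)·σ_i + h_i·σ_(i+1) = 6(Δ_i − Δ_(i-1)) read
  1·σ_0 + 4·σ_1 + 1·σ_2 = 6(Δ_1 - Δ_0) = -12
  1·σ_1 + 4·σ_2 + 1·σ_3 = 6(Δ_2 - Δ_1) = 84
  1·σ_2 + 4·σ_3 + 1·σ_4 = 6(Δ_3 - Δ_2) = -12
Natural end conditions: σ_0 = σ_4 = 0.
Solving the tridiagonal system: σ_0 = 0, σ_1 = -66/7, σ_2 = 180/7, σ_3 = -66/7, σ_4 = 0.
On [2, 3], S(t) = 3 + 64/7·(t - 2) - 33/7·(t - 2)² + 11/7·(t - 2)³.
With (t - 2) = 2/3: S(8/3) = 1411/189.

7.4656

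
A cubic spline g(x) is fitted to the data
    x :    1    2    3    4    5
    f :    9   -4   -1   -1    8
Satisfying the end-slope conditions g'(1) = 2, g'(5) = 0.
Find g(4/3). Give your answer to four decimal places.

Put m_i = g'' at the i-th knot. Here h = (1, 1, 1, 1) and Δ = (-13, 3, 0, 9), so the interior equations h_(i-1)·m_(i-1) + 2(h_(i-1)+h_i)·m_i + h_i·m_(i+1) = 6(Δ_i − Δ_(i-1)) read
  1·m_0 + 4·m_1 + 1·m_2 = 6(Δ_1 - Δ_0) = 96
  1·m_1 + 4·m_2 + 1·m_3 = 6(Δ_2 - Δ_1) = -18
  1·m_2 + 4·m_3 + 1·m_4 = 6(Δ_3 - Δ_2) = 54
Clamped end conditions give two more equations: 2h_0·m_0 + h_0·m_1 = 6(Δ_0 - g'(1)) = -90 and h_3·m_3 + 2h_3·m_4 = 6(g'(5) - Δ_3) = -54.
Hence m_0 = -1919/28, m_1 = 659/14, m_2 = -95/4, m_3 = 419/14, m_4 = -1175/28.
On [1, 2], g(x) = 9 + 2·(x - 1) - 1919/56·(x - 1)² + 1079/56·(x - 1)³.
With (x - 1) = 1/3: g(4/3) = 4969/756.

6.5728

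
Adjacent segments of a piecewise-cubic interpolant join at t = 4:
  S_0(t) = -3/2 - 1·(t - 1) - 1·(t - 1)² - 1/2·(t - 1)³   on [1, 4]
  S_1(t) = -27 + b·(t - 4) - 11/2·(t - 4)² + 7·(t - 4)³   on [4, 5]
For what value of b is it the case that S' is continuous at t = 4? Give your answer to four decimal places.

S_0'(t) = -1 - 2·(t - 1) - 3/2·(t - 1)², so S_0'(4) = -41/2. On the right, S_1'(4) = b, so b = -41/2.

-20.5000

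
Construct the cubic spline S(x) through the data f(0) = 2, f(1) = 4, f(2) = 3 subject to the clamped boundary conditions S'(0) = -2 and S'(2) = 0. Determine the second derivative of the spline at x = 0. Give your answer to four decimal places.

Write M_i for S''(x_i). With h_i = 1, 1 and divided differences Δ_i = 2, -1, the continuity of S' gives the tridiagonal system
  1·M_0 + 4·M_1 + 1·M_2 = 6(Δ_1 - Δ_0) = -18
Clamped end conditions give two more equations: 2h_0·M_0 + h_0·M_1 = 6(Δ_0 - S'(0)) = 24 and h_1·M_1 + 2h_1·M_2 = 6(S'(2) - Δ_1) = 6.
Solving: M_0 = 35/2, M_1 = -11, M_2 = 17/2.

17.5000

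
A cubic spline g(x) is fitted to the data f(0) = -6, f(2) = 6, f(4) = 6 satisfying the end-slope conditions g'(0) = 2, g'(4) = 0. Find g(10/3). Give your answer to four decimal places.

6.5926

Write m_i for g''(x_i). With h_i = 2, 2 and divided differences Δ_i = 6, 0, the continuity of g' gives the tridiagonal system
  2·m_0 + 8·m_1 + 2·m_2 = 6(Δ_1 - Δ_0) = -36
Clamped end conditions give two more equations: 2h_0·m_0 + h_0·m_1 = 6(Δ_0 - g'(0)) = 24 and h_1·m_1 + 2h_1·m_2 = 6(g'(4) - Δ_1) = 0.
Hence m_0 = 10, m_1 = -8, m_2 = 4.
On [2, 4], g(x) = 6 + 4·(x - 2) - 4·(x - 2)² + 1·(x - 2)³.
With (x - 2) = 4/3: g(10/3) = 178/27.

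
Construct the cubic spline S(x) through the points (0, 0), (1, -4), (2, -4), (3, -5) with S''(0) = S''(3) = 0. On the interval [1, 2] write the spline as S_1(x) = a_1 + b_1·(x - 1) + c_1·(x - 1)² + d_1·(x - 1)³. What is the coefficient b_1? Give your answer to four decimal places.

-1.7333

Let m_i = S''(x_i). Step sizes h_i = 1, 1, 1; slopes of the chords Δ_i = (y_(i+1) - y_i)/h_i = -4, 0, -1.
  1·m_0 + 4·m_1 + 1·m_2 = 6(Δ_1 - Δ_0) = 24
  1·m_1 + 4·m_2 + 1·m_3 = 6(Δ_2 - Δ_1) = -6
Natural end conditions: m_0 = m_3 = 0.
Solving: m_0 = 0, m_1 = 34/5, m_2 = -16/5, m_3 = 0.
On [1, 2], with S_1(x) = a_1 + b_1·(x - 1) + c_1·(x - 1)² + d_1·(x - 1)³: c_1 = m_1/2 = 17/5, d_1 = (m_2 - m_1)/(6h_1) = -5/3, b_1 = Δ_1 - h_1(2m_1 + m_2)/6 = -26/15.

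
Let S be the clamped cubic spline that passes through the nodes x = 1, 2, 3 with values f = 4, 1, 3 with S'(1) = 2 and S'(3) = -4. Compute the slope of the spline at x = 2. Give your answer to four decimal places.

-0.2500

Put M_i = S'' at the i-th knot. Here h = (1, 1) and Δ = (-3, 2), so the interior equations h_(i-1)·M_(i-1) + 2(h_(i-1)+h_i)·M_i + h_i·M_(i+1) = 6(Δ_i − Δ_(i-1)) read
  1·M_0 + 4·M_1 + 1·M_2 = 6(Δ_1 - Δ_0) = 30
Clamped end conditions give two more equations: 2h_0·M_0 + h_0·M_1 = 6(Δ_0 - S'(1)) = -30 and h_1·M_1 + 2h_1·M_2 = 6(S'(3) - Δ_1) = -36.
Forward elimination and back-substitution give M_0 = -51/2, M_1 = 21, M_2 = -57/2.
On [2, 3], S'(x) = b_1 + 2c_1·(x - 2) + 3d_1·(x - 2)² with b_1 = Δ_1 - h_1(2M_1 + M_2)/6 = -1/4, c_1 = M_1/2 = 21/2, d_1 = (M_2 - M_1)/(6h_1) = -33/4. So S'(2) = -1/4.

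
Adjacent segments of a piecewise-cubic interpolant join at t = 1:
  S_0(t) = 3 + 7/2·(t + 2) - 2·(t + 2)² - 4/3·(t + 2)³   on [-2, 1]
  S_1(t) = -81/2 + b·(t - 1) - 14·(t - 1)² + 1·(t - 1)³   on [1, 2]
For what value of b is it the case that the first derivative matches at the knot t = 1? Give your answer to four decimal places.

-44.5000

S_0'(t) = 7/2 - 4·(t + 2) - 4·(t + 2)², so S_0'(1) = -89/2. On the right, S_1'(1) = b, so b = -89/2.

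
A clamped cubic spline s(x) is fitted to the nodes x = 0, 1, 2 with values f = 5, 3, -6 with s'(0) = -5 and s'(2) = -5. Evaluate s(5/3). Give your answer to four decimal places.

-3.3519

With m_i denoting the second derivative at x_i, h_i = 1, 1, and Δ_i = (y_(i+1) − y_i)/h_i = -2, -9:
  1·m_0 + 4·m_1 + 1·m_2 = 6(Δ_1 - Δ_0) = -42
Clamped end conditions give two more equations: 2h_0·m_0 + h_0·m_1 = 6(Δ_0 - s'(0)) = 18 and h_1·m_1 + 2h_1·m_2 = 6(s'(2) - Δ_1) = 24.
Solving: m_0 = 39/2, m_1 = -21, m_2 = 45/2.
On [1, 2], s(x) = 3 - 23/4·(x - 1) - 21/2·(x - 1)² + 29/4·(x - 1)³.
With (x - 1) = 2/3: s(5/3) = -181/54.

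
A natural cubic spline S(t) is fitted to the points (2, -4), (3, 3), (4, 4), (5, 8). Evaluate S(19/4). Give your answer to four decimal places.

With m_i denoting the second derivative at x_i, h_i = 1, 1, 1, and Δ_i = (y_(i+1) − y_i)/h_i = 7, 1, 4:
  1·m_0 + 4·m_1 + 1·m_2 = 6(Δ_1 - Δ_0) = -36
  1·m_1 + 4·m_2 + 1·m_3 = 6(Δ_2 - Δ_1) = 18
Natural end conditions: m_0 = m_3 = 0.
Solving: m_0 = 0, m_1 = -54/5, m_2 = 36/5, m_3 = 0.
On [4, 5], S(t) = 4 + 8/5·(t - 4) + 18/5·(t - 4)² - 6/5·(t - 4)³.
With (t - 4) = 3/4: S(19/4) = 215/32.

6.7188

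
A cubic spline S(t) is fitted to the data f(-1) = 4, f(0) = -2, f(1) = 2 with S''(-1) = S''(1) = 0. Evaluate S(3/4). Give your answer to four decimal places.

0.4141

With M_i denoting the second derivative at x_i, h_i = 1, 1, and Δ_i = (y_(i+1) − y_i)/h_i = -6, 4:
  1·M_0 + 4·M_1 + 1·M_2 = 6(Δ_1 - Δ_0) = 60
Natural end conditions: M_0 = M_2 = 0.
Solving the tridiagonal system: M_0 = 0, M_1 = 15, M_2 = 0.
On [0, 1], S(t) = -2 - 1·t + 15/2·t² - 5/2·t³.
With t = 3/4: S(3/4) = 53/128.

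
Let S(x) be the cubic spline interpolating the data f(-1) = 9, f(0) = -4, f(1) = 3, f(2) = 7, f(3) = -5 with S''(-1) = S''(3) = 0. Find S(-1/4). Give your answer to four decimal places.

Put M_i = S'' at the i-th knot. Here h = (1, 1, 1, 1) and Δ = (-13, 7, 4, -12), so the interior equations h_(i-1)·M_(i-1) + 2(h_(i-1)+h_i)·M_i + h_i·M_(i+1) = 6(Δ_i − Δ_(i-1)) read
  1·M_0 + 4·M_1 + 1·M_2 = 6(Δ_1 - Δ_0) = 120
  1·M_1 + 4·M_2 + 1·M_3 = 6(Δ_2 - Δ_1) = -18
  1·M_2 + 4·M_3 + 1·M_4 = 6(Δ_3 - Δ_2) = -96
Natural end conditions: M_0 = M_4 = 0.
Forward elimination and back-substitution give M_0 = 0, M_1 = 222/7, M_2 = -48/7, M_3 = -156/7, M_4 = 0.
On [-1, 0], S(x) = 9 - 128/7·(x + 1) + 0·(x + 1)² + 37/7·(x + 1)³.
With (x + 1) = 3/4: S(-1/4) = -159/64.

-2.4844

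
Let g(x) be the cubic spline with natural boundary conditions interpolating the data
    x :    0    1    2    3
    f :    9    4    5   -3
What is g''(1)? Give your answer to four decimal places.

13.2000

Put M_i = g'' at the i-th knot. Here h = (1, 1, 1) and Δ = (-5, 1, -8), so the interior equations h_(i-1)·M_(i-1) + 2(h_(i-1)+h_i)·M_i + h_i·M_(i+1) = 6(Δ_i − Δ_(i-1)) read
  1·M_0 + 4·M_1 + 1·M_2 = 6(Δ_1 - Δ_0) = 36
  1·M_1 + 4·M_2 + 1·M_3 = 6(Δ_2 - Δ_1) = -54
Natural end conditions: M_0 = M_3 = 0.
Forward elimination and back-substitution give M_0 = 0, M_1 = 66/5, M_2 = -84/5, M_3 = 0.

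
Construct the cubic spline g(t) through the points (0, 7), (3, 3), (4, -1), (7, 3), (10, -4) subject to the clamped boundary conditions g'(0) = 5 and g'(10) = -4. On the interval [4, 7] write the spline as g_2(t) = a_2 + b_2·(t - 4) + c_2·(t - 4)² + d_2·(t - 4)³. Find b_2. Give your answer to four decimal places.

-2.3208

Put m_i = g'' at the i-th knot. Here h = (3, 1, 3, 3) and Δ = (-4/3, -4, 4/3, -7/3), so the interior equations h_(i-1)·m_(i-1) + 2(h_(i-1)+h_i)·m_i + h_i·m_(i+1) = 6(Δ_i − Δ_(i-1)) read
  3·m_0 + 8·m_1 + 1·m_2 = 6(Δ_1 - Δ_0) = -16
  1·m_1 + 8·m_2 + 3·m_3 = 6(Δ_2 - Δ_1) = 32
  3·m_2 + 12·m_3 + 3·m_4 = 6(Δ_3 - Δ_2) = -22
Clamped end conditions give two more equations: 2h_0·m_0 + h_0·m_1 = 6(Δ_0 - g'(0)) = -38 and h_3·m_3 + 2h_3·m_4 = 6(g'(10) - Δ_3) = -10.
Hence m_0 = -980/159, m_1 = -18/53, m_2 = 276/53, m_3 = -494/159, m_4 = -6/53.
On [4, 7], with g_2(t) = a_2 + b_2·(t - 4) + c_2·(t - 4)² + d_2·(t - 4)³: c_2 = m_2/2 = 138/53, d_2 = (m_3 - m_2)/(6h_2) = -661/1431, b_2 = Δ_2 - h_2(2m_2 + m_3)/6 = -123/53.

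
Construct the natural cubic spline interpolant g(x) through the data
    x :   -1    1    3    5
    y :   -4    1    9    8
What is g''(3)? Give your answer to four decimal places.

Write M_i for g''(x_i). With h_i = 2, 2, 2 and divided differences Δ_i = 5/2, 4, -1/2, the continuity of g' gives the tridiagonal system
  2·M_0 + 8·M_1 + 2·M_2 = 6(Δ_1 - Δ_0) = 9
  2·M_1 + 8·M_2 + 2·M_3 = 6(Δ_2 - Δ_1) = -27
Natural end conditions: M_0 = M_3 = 0.
Solving: M_0 = 0, M_1 = 21/10, M_2 = -39/10, M_3 = 0.

-3.9000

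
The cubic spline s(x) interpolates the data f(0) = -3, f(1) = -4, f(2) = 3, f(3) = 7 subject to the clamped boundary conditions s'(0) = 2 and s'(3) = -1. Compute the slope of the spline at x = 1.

2

Put σ_i = s'' at the i-th knot. Here h = (1, 1, 1) and Δ = (-1, 7, 4), so the interior equations h_(i-1)·σ_(i-1) + 2(h_(i-1)+h_i)·σ_i + h_i·σ_(i+1) = 6(Δ_i − Δ_(i-1)) read
  1·σ_0 + 4·σ_1 + 1·σ_2 = 6(Δ_1 - Δ_0) = 48
  1·σ_1 + 4·σ_2 + 1·σ_3 = 6(Δ_2 - Δ_1) = -18
Clamped end conditions give two more equations: 2h_0·σ_0 + h_0·σ_1 = 6(Δ_0 - s'(0)) = -18 and h_2·σ_2 + 2h_2·σ_3 = 6(s'(3) - Δ_2) = -30.
Hence σ_0 = -18, σ_1 = 18, σ_2 = -6, σ_3 = -12.
On [1, 2], s'(x) = b_1 + 2c_1·(x - 1) + 3d_1·(x - 1)² with b_1 = Δ_1 - h_1(2σ_1 + σ_2)/6 = 2, c_1 = σ_1/2 = 9, d_1 = (σ_2 - σ_1)/(6h_1) = -4. So s'(1) = 2.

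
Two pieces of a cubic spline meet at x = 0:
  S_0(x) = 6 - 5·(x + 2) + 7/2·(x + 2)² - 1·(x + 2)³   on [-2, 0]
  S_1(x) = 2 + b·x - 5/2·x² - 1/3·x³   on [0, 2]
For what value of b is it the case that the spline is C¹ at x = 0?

-3

S_0'(x) = -5 + 7·(x + 2) - 3·(x + 2)², so S_0'(0) = -3. On the right, S_1'(0) = b, so b = -3.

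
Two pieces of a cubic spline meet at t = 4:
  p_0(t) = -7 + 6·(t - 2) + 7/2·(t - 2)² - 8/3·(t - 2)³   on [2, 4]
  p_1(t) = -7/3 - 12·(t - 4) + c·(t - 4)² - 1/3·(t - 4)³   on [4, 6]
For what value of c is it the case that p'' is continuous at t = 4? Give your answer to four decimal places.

p_0''(t) = 7 - 16·(t - 2), so p_0''(4) = -25. On the right, p_1''(4) = 2c, so c = -25/2.

-12.5000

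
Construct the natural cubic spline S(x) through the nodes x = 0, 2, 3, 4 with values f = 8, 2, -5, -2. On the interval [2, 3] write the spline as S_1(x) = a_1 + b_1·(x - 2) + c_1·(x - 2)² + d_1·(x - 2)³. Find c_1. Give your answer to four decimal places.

-3.3913

Let M_i = S''(x_i). Step sizes h_i = 2, 1, 1; slopes of the chords Δ_i = (y_(i+1) - y_i)/h_i = -3, -7, 3.
  2·M_0 + 6·M_1 + 1·M_2 = 6(Δ_1 - Δ_0) = -24
  1·M_1 + 4·M_2 + 1·M_3 = 6(Δ_2 - Δ_1) = 60
Natural end conditions: M_0 = M_3 = 0.
Hence M_0 = 0, M_1 = -156/23, M_2 = 384/23, M_3 = 0.
On [2, 3], with S_1(x) = a_1 + b_1·(x - 2) + c_1·(x - 2)² + d_1·(x - 2)³: c_1 = M_1/2 = -78/23, d_1 = (M_2 - M_1)/(6h_1) = 90/23, b_1 = Δ_1 - h_1(2M_1 + M_2)/6 = -173/23.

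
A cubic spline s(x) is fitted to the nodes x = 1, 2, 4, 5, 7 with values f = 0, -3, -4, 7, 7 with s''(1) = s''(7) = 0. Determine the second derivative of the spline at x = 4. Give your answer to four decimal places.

Put σ_i = s'' at the i-th knot. Here h = (1, 2, 1, 2) and Δ = (-3, -1/2, 11, 0), so the interior equations h_(i-1)·σ_(i-1) + 2(h_(i-1)+h_i)·σ_i + h_i·σ_(i+1) = 6(Δ_i − Δ_(i-1)) read
  1·σ_0 + 6·σ_1 + 2·σ_2 = 6(Δ_1 - Δ_0) = 15
  2·σ_1 + 6·σ_2 + 1·σ_3 = 6(Δ_2 - Δ_1) = 69
  1·σ_2 + 6·σ_3 + 2·σ_4 = 6(Δ_3 - Δ_2) = -66
Natural end conditions: σ_0 = σ_4 = 0.
Forward elimination and back-substitution give σ_0 = 0, σ_1 = -145/62, σ_2 = 450/31, σ_3 = -416/31, σ_4 = 0.

14.5161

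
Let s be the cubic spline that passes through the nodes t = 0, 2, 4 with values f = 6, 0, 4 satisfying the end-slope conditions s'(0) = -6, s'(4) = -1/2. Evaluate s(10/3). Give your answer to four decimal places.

Put m_i = s'' at the i-th knot. Here h = (2, 2) and Δ = (-3, 2), so the interior equations h_(i-1)·m_(i-1) + 2(h_(i-1)+h_i)·m_i + h_i·m_(i+1) = 6(Δ_i − Δ_(i-1)) read
  2·m_0 + 8·m_1 + 2·m_2 = 6(Δ_1 - Δ_0) = 30
Clamped end conditions give two more equations: 2h_0·m_0 + h_0·m_1 = 6(Δ_0 - s'(0)) = 18 and h_1·m_1 + 2h_1·m_2 = 6(s'(4) - Δ_1) = -15.
Forward elimination and back-substitution give m_0 = 17/8, m_1 = 19/4, m_2 = -49/8.
On [2, 4], s(t) = 0 + 7/8·(t - 2) + 19/8·(t - 2)² - 29/32·(t - 2)³.
With (t - 2) = 4/3: s(10/3) = 175/54.

3.2407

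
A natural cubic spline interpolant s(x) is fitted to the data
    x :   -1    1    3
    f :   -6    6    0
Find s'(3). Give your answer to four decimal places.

-5.2500

Let m_i = s''(x_i). Step sizes h_i = 2, 2; slopes of the chords Δ_i = (y_(i+1) - y_i)/h_i = 6, -3.
  2·m_0 + 8·m_1 + 2·m_2 = 6(Δ_1 - Δ_0) = -54
Natural end conditions: m_0 = m_2 = 0.
Solving the tridiagonal system: m_0 = 0, m_1 = -27/4, m_2 = 0.
On [1, 3], s'(x) = b_1 + 2c_1·(x - 1) + 3d_1·(x - 1)² with b_1 = Δ_1 - h_1(2m_1 + m_2)/6 = 3/2, c_1 = m_1/2 = -27/8, d_1 = (m_2 - m_1)/(6h_1) = 9/16. So s'(3) = -21/4.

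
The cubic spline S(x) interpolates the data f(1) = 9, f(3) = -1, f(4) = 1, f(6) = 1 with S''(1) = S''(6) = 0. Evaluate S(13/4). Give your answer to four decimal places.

Put M_i = S'' at the i-th knot. Here h = (2, 1, 2) and Δ = (-5, 2, 0), so the interior equations h_(i-1)·M_(i-1) + 2(h_(i-1)+h_i)·M_i + h_i·M_(i+1) = 6(Δ_i − Δ_(i-1)) read
  2·M_0 + 6·M_1 + 1·M_2 = 6(Δ_1 - Δ_0) = 42
  1·M_1 + 6·M_2 + 2·M_3 = 6(Δ_2 - Δ_1) = -12
Natural end conditions: M_0 = M_3 = 0.
Forward elimination and back-substitution give M_0 = 0, M_1 = 264/35, M_2 = -114/35, M_3 = 0.
On [3, 4], S(x) = -1 + 1/35·(x - 3) + 132/35·(x - 3)² - 9/5·(x - 3)³.
With (x - 3) = 1/4: S(13/4) = -1759/2240.

-0.7853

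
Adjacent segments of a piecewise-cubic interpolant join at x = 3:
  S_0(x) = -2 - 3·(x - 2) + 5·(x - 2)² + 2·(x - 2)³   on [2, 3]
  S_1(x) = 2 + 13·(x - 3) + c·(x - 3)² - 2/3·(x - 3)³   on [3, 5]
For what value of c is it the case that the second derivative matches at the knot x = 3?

S_0''(x) = 10 + 12·(x - 2), so S_0''(3) = 22. On the right, S_1''(3) = 2c, so c = 11.

11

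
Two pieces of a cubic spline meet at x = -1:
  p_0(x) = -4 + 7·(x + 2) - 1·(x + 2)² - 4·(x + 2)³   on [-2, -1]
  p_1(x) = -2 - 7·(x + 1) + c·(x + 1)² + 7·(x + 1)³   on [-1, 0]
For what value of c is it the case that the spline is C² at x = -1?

-13

p_0''(x) = -2 - 24·(x + 2), so p_0''(-1) = -26. On the right, p_1''(-1) = 2c, so c = -13.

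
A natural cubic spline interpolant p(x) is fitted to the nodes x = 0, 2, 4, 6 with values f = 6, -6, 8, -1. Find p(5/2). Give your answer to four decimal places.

Put m_i = p'' at the i-th knot. Here h = (2, 2, 2) and Δ = (-6, 7, -9/2), so the interior equations h_(i-1)·m_(i-1) + 2(h_(i-1)+h_i)·m_i + h_i·m_(i+1) = 6(Δ_i − Δ_(i-1)) read
  2·m_0 + 8·m_1 + 2·m_2 = 6(Δ_1 - Δ_0) = 78
  2·m_1 + 8·m_2 + 2·m_3 = 6(Δ_2 - Δ_1) = -69
Natural end conditions: m_0 = m_3 = 0.
Solving: m_0 = 0, m_1 = 127/10, m_2 = -59/5, m_3 = 0.
On [2, 4], p(x) = -6 + 37/15·(x - 2) + 127/20·(x - 2)² - 49/24·(x - 2)³.
With (x - 2) = 1/2: p(5/2) = -1099/320.

-3.4344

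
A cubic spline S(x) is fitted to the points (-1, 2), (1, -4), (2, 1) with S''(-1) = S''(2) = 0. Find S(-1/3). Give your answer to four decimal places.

-1.5802

Put σ_i = S'' at the i-th knot. Here h = (2, 1) and Δ = (-3, 5), so the interior equations h_(i-1)·σ_(i-1) + 2(h_(i-1)+h_i)·σ_i + h_i·σ_(i+1) = 6(Δ_i − Δ_(i-1)) read
  2·σ_0 + 6·σ_1 + 1·σ_2 = 6(Δ_1 - Δ_0) = 48
Natural end conditions: σ_0 = σ_2 = 0.
Hence σ_0 = 0, σ_1 = 8, σ_2 = 0.
On [-1, 1], S(x) = 2 - 17/3·(x + 1) + 0·(x + 1)² + 2/3·(x + 1)³.
With (x + 1) = 2/3: S(-1/3) = -128/81.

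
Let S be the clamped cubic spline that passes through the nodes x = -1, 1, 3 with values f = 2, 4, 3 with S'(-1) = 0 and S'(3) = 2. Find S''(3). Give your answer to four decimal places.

5.3750

Let m_i = S''(x_i). Step sizes h_i = 2, 2; slopes of the chords Δ_i = (y_(i+1) - y_i)/h_i = 1, -1/2.
  2·m_0 + 8·m_1 + 2·m_2 = 6(Δ_1 - Δ_0) = -9
Clamped end conditions give two more equations: 2h_0·m_0 + h_0·m_1 = 6(Δ_0 - S'(-1)) = 6 and h_1·m_1 + 2h_1·m_2 = 6(S'(3) - Δ_1) = 15.
Forward elimination and back-substitution give m_0 = 25/8, m_1 = -13/4, m_2 = 43/8.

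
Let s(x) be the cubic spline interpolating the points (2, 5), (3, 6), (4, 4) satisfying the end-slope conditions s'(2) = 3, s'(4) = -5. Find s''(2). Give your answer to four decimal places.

Write m_i for s''(x_i). With h_i = 1, 1 and divided differences Δ_i = 1, -2, the continuity of s' gives the tridiagonal system
  1·m_0 + 4·m_1 + 1·m_2 = 6(Δ_1 - Δ_0) = -18
Clamped end conditions give two more equations: 2h_0·m_0 + h_0·m_1 = 6(Δ_0 - s'(2)) = -12 and h_1·m_1 + 2h_1·m_2 = 6(s'(4) - Δ_1) = -18.
Forward elimination and back-substitution give m_0 = -11/2, m_1 = -1, m_2 = -17/2.

-5.5000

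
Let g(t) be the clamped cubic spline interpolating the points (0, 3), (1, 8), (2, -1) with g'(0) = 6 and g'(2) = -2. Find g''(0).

Put M_i = g'' at the i-th knot. Here h = (1, 1) and Δ = (5, -9), so the interior equations h_(i-1)·M_(i-1) + 2(h_(i-1)+h_i)·M_i + h_i·M_(i+1) = 6(Δ_i − Δ_(i-1)) read
  1·M_0 + 4·M_1 + 1·M_2 = 6(Δ_1 - Δ_0) = -84
Clamped end conditions give two more equations: 2h_0·M_0 + h_0·M_1 = 6(Δ_0 - g'(0)) = -6 and h_1·M_1 + 2h_1·M_2 = 6(g'(2) - Δ_1) = 42.
Hence M_0 = 14, M_1 = -34, M_2 = 38.

14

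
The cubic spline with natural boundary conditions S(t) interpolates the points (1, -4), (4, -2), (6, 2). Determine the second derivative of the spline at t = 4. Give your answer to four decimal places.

0.8000

With m_i denoting the second derivative at x_i, h_i = 3, 2, and Δ_i = (y_(i+1) − y_i)/h_i = 2/3, 2:
  3·m_0 + 10·m_1 + 2·m_2 = 6(Δ_1 - Δ_0) = 8
Natural end conditions: m_0 = m_2 = 0.
Forward elimination and back-substitution give m_0 = 0, m_1 = 4/5, m_2 = 0.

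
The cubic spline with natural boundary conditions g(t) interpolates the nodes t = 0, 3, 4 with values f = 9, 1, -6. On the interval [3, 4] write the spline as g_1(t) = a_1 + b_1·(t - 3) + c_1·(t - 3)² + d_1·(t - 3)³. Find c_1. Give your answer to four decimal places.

-1.6250

Write M_i for g''(x_i). With h_i = 3, 1 and divided differences Δ_i = -8/3, -7, the continuity of g' gives the tridiagonal system
  3·M_0 + 8·M_1 + 1·M_2 = 6(Δ_1 - Δ_0) = -26
Natural end conditions: M_0 = M_2 = 0.
Hence M_0 = 0, M_1 = -13/4, M_2 = 0.
On [3, 4], with g_1(t) = a_1 + b_1·(t - 3) + c_1·(t - 3)² + d_1·(t - 3)³: c_1 = M_1/2 = -13/8, d_1 = (M_2 - M_1)/(6h_1) = 13/24, b_1 = Δ_1 - h_1(2M_1 + M_2)/6 = -71/12.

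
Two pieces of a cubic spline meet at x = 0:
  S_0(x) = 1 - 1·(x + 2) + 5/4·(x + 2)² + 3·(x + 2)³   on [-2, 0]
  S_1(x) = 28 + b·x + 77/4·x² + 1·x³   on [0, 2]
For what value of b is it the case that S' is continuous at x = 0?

40

S_0'(x) = -1 + 5/2·(x + 2) + 9·(x + 2)², so S_0'(0) = 40. On the right, S_1'(0) = b, so b = 40.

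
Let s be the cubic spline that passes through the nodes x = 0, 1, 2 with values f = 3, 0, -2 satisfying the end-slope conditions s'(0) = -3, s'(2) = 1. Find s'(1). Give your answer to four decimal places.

Write M_i for s''(x_i). With h_i = 1, 1 and divided differences Δ_i = -3, -2, the continuity of s' gives the tridiagonal system
  1·M_0 + 4·M_1 + 1·M_2 = 6(Δ_1 - Δ_0) = 6
Clamped end conditions give two more equations: 2h_0·M_0 + h_0·M_1 = 6(Δ_0 - s'(0)) = 0 and h_1·M_1 + 2h_1·M_2 = 6(s'(2) - Δ_1) = 18.
Solving: M_0 = 1/2, M_1 = -1, M_2 = 19/2.
On [1, 2], s'(x) = b_1 + 2c_1·(x - 1) + 3d_1·(x - 1)² with b_1 = Δ_1 - h_1(2M_1 + M_2)/6 = -13/4, c_1 = M_1/2 = -1/2, d_1 = (M_2 - M_1)/(6h_1) = 7/4. So s'(1) = -13/4.

-3.2500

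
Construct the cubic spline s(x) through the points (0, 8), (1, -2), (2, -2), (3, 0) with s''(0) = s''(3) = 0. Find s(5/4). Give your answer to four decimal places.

-2.8000

Let m_i = s''(x_i). Step sizes h_i = 1, 1, 1; slopes of the chords Δ_i = (y_(i+1) - y_i)/h_i = -10, 0, 2.
  1·m_0 + 4·m_1 + 1·m_2 = 6(Δ_1 - Δ_0) = 60
  1·m_1 + 4·m_2 + 1·m_3 = 6(Δ_2 - Δ_1) = 12
Natural end conditions: m_0 = m_3 = 0.
Solving the tridiagonal system: m_0 = 0, m_1 = 76/5, m_2 = -4/5, m_3 = 0.
On [1, 2], s(x) = -2 - 74/15·(x - 1) + 38/5·(x - 1)² - 8/3·(x - 1)³.
With (x - 1) = 1/4: s(5/4) = -14/5.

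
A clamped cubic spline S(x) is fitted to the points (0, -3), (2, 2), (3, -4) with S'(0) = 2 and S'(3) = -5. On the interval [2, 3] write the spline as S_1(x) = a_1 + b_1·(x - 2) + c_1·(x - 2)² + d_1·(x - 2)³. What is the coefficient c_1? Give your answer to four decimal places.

Write σ_i for S''(x_i). With h_i = 2, 1 and divided differences Δ_i = 5/2, -6, the continuity of S' gives the tridiagonal system
  2·σ_0 + 6·σ_1 + 1·σ_2 = 6(Δ_1 - Δ_0) = -51
Clamped end conditions give two more equations: 2h_0·σ_0 + h_0·σ_1 = 6(Δ_0 - S'(0)) = 3 and h_1·σ_1 + 2h_1·σ_2 = 6(S'(3) - Δ_1) = 6.
Hence σ_0 = 83/12, σ_1 = -37/3, σ_2 = 55/6.
On [2, 3], with S_1(x) = a_1 + b_1·(x - 2) + c_1·(x - 2)² + d_1·(x - 2)³: c_1 = σ_1/2 = -37/6, d_1 = (σ_2 - σ_1)/(6h_1) = 43/12, b_1 = Δ_1 - h_1(2σ_1 + σ_2)/6 = -41/12.

-6.1667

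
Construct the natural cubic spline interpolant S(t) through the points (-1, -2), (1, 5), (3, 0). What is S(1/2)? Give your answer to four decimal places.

Write σ_i for S''(x_i). With h_i = 2, 2 and divided differences Δ_i = 7/2, -5/2, the continuity of S' gives the tridiagonal system
  2·σ_0 + 8·σ_1 + 2·σ_2 = 6(Δ_1 - Δ_0) = -36
Natural end conditions: σ_0 = σ_2 = 0.
Hence σ_0 = 0, σ_1 = -9/2, σ_2 = 0.
On [-1, 1], S(t) = -2 + 5·(t + 1) + 0·(t + 1)² - 3/8·(t + 1)³.
With (t + 1) = 3/2: S(1/2) = 271/64.

4.2344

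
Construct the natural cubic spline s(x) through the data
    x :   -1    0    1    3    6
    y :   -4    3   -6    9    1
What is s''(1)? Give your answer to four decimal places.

25.2710

Put M_i = s'' at the i-th knot. Here h = (1, 1, 2, 3) and Δ = (7, -9, 15/2, -8/3), so the interior equations h_(i-1)·M_(i-1) + 2(h_(i-1)+h_i)·M_i + h_i·M_(i+1) = 6(Δ_i − Δ_(i-1)) read
  1·M_0 + 4·M_1 + 1·M_2 = 6(Δ_1 - Δ_0) = -96
  1·M_1 + 6·M_2 + 2·M_3 = 6(Δ_2 - Δ_1) = 99
  2·M_2 + 10·M_3 + 3·M_4 = 6(Δ_3 - Δ_2) = -61
Natural end conditions: M_0 = M_4 = 0.
Forward elimination and back-substitution give M_0 = 0, M_1 = -3244/107, M_2 = 2704/107, M_3 = -2387/214, M_4 = 0.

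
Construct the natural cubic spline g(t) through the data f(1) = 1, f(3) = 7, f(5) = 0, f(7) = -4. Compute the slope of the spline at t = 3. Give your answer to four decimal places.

-0.6667

Write m_i for g''(x_i). With h_i = 2, 2, 2 and divided differences Δ_i = 3, -7/2, -2, the continuity of g' gives the tridiagonal system
  2·m_0 + 8·m_1 + 2·m_2 = 6(Δ_1 - Δ_0) = -39
  2·m_1 + 8·m_2 + 2·m_3 = 6(Δ_2 - Δ_1) = 9
Natural end conditions: m_0 = m_3 = 0.
Solving: m_0 = 0, m_1 = -11/2, m_2 = 5/2, m_3 = 0.
On [3, 5], g'(t) = b_1 + 2c_1·(t - 3) + 3d_1·(t - 3)² with b_1 = Δ_1 - h_1(2m_1 + m_2)/6 = -2/3, c_1 = m_1/2 = -11/4, d_1 = (m_2 - m_1)/(6h_1) = 2/3. So g'(3) = -2/3.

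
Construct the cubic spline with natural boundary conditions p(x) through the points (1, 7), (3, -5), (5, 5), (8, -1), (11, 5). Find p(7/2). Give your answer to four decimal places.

-3.5560

With σ_i denoting the second derivative at x_i, h_i = 2, 2, 3, 3, and Δ_i = (y_(i+1) − y_i)/h_i = -6, 5, -2, 2:
  2·σ_0 + 8·σ_1 + 2·σ_2 = 6(Δ_1 - Δ_0) = 66
  2·σ_1 + 10·σ_2 + 3·σ_3 = 6(Δ_2 - Δ_1) = -42
  3·σ_2 + 12·σ_3 + 3·σ_4 = 6(Δ_3 - Δ_2) = 24
Natural end conditions: σ_0 = σ_4 = 0.
Solving: σ_0 = 0, σ_1 = 1413/140, σ_2 = -258/35, σ_3 = 269/70, σ_4 = 0.
On [3, 5], p(x) = -5 + 51/70·(x - 3) + 1413/280·(x - 3)² - 163/112·(x - 3)³.
With (x - 3) = 1/2: p(7/2) = -15931/4480.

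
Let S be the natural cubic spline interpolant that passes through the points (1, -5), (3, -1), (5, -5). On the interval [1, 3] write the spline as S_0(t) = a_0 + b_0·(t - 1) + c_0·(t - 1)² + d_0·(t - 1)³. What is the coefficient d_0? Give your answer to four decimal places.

With m_i denoting the second derivative at x_i, h_i = 2, 2, and Δ_i = (y_(i+1) − y_i)/h_i = 2, -2:
  2·m_0 + 8·m_1 + 2·m_2 = 6(Δ_1 - Δ_0) = -24
Natural end conditions: m_0 = m_2 = 0.
Forward elimination and back-substitution give m_0 = 0, m_1 = -3, m_2 = 0.
On [1, 3], with S_0(t) = a_0 + b_0·(t - 1) + c_0·(t - 1)² + d_0·(t - 1)³: c_0 = m_0/2 = 0, d_0 = (m_1 - m_0)/(6h_0) = -1/4, b_0 = Δ_0 - h_0(2m_0 + m_1)/6 = 3.

-0.2500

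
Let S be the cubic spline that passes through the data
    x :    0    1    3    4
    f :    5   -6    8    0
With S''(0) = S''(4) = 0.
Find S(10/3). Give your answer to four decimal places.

6.7917

With σ_i denoting the second derivative at x_i, h_i = 1, 2, 1, and Δ_i = (y_(i+1) − y_i)/h_i = -11, 7, -8:
  1·σ_0 + 6·σ_1 + 2·σ_2 = 6(Δ_1 - Δ_0) = 108
  2·σ_1 + 6·σ_2 + 1·σ_3 = 6(Δ_2 - Δ_1) = -90
Natural end conditions: σ_0 = σ_3 = 0.
Solving the tridiagonal system: σ_0 = 0, σ_1 = 207/8, σ_2 = -189/8, σ_3 = 0.
On [3, 4], S(x) = 8 - 1/8·(x - 3) - 189/16·(x - 3)² + 63/16·(x - 3)³.
With (x - 3) = 1/3: S(10/3) = 163/24.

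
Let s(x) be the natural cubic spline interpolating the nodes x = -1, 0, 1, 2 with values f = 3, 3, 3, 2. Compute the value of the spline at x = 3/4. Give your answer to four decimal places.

3.0719

Write M_i for s''(x_i). With h_i = 1, 1, 1 and divided differences Δ_i = 0, 0, -1, the continuity of s' gives the tridiagonal system
  1·M_0 + 4·M_1 + 1·M_2 = 6(Δ_1 - Δ_0) = 0
  1·M_1 + 4·M_2 + 1·M_3 = 6(Δ_2 - Δ_1) = -6
Natural end conditions: M_0 = M_3 = 0.
Hence M_0 = 0, M_1 = 2/5, M_2 = -8/5, M_3 = 0.
On [0, 1], s(x) = 3 + 2/15·x + 1/5·x² - 1/3·x³.
With x = 3/4: s(3/4) = 983/320.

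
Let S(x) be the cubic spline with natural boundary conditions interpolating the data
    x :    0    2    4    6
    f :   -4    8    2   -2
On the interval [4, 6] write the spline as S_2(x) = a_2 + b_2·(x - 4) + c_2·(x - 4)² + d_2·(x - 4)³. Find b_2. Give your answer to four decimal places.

-3.7333

Let σ_i = S''(x_i). Step sizes h_i = 2, 2, 2; slopes of the chords Δ_i = (y_(i+1) - y_i)/h_i = 6, -3, -2.
  2·σ_0 + 8·σ_1 + 2·σ_2 = 6(Δ_1 - Δ_0) = -54
  2·σ_1 + 8·σ_2 + 2·σ_3 = 6(Δ_2 - Δ_1) = 6
Natural end conditions: σ_0 = σ_3 = 0.
Forward elimination and back-substitution give σ_0 = 0, σ_1 = -37/5, σ_2 = 13/5, σ_3 = 0.
On [4, 6], with S_2(x) = a_2 + b_2·(x - 4) + c_2·(x - 4)² + d_2·(x - 4)³: c_2 = σ_2/2 = 13/10, d_2 = (σ_3 - σ_2)/(6h_2) = -13/60, b_2 = Δ_2 - h_2(2σ_2 + σ_3)/6 = -56/15.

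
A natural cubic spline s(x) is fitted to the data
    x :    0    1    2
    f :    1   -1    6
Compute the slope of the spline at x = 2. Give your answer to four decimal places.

9.2500

With M_i denoting the second derivative at x_i, h_i = 1, 1, and Δ_i = (y_(i+1) − y_i)/h_i = -2, 7:
  1·M_0 + 4·M_1 + 1·M_2 = 6(Δ_1 - Δ_0) = 54
Natural end conditions: M_0 = M_2 = 0.
Hence M_0 = 0, M_1 = 27/2, M_2 = 0.
On [1, 2], s'(x) = b_1 + 2c_1·(x - 1) + 3d_1·(x - 1)² with b_1 = Δ_1 - h_1(2M_1 + M_2)/6 = 5/2, c_1 = M_1/2 = 27/4, d_1 = (M_2 - M_1)/(6h_1) = -9/4. So s'(2) = 37/4.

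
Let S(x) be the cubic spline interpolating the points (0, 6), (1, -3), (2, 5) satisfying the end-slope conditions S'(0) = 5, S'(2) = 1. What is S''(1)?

With m_i denoting the second derivative at x_i, h_i = 1, 1, and Δ_i = (y_(i+1) − y_i)/h_i = -9, 8:
  1·m_0 + 4·m_1 + 1·m_2 = 6(Δ_1 - Δ_0) = 102
Clamped end conditions give two more equations: 2h_0·m_0 + h_0·m_1 = 6(Δ_0 - S'(0)) = -84 and h_1·m_1 + 2h_1·m_2 = 6(S'(2) - Δ_1) = -42.
Solving: m_0 = -139/2, m_1 = 55, m_2 = -97/2.

55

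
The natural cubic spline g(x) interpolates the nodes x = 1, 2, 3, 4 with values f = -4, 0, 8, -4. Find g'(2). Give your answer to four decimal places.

Let M_i = g''(x_i). Step sizes h_i = 1, 1, 1; slopes of the chords Δ_i = (y_(i+1) - y_i)/h_i = 4, 8, -12.
  1·M_0 + 4·M_1 + 1·M_2 = 6(Δ_1 - Δ_0) = 24
  1·M_1 + 4·M_2 + 1·M_3 = 6(Δ_2 - Δ_1) = -120
Natural end conditions: M_0 = M_3 = 0.
Solving: M_0 = 0, M_1 = 72/5, M_2 = -168/5, M_3 = 0.
On [2, 3], g'(x) = b_1 + 2c_1·(x - 2) + 3d_1·(x - 2)² with b_1 = Δ_1 - h_1(2M_1 + M_2)/6 = 44/5, c_1 = M_1/2 = 36/5, d_1 = (M_2 - M_1)/(6h_1) = -8. So g'(2) = 44/5.

8.8000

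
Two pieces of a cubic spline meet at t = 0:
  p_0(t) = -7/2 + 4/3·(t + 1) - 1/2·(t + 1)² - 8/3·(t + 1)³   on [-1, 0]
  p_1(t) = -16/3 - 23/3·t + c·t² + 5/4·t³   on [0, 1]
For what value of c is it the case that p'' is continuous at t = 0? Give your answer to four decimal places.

-8.5000

p_0''(t) = -1 - 16·(t + 1), so p_0''(0) = -17. On the right, p_1''(0) = 2c, so c = -17/2.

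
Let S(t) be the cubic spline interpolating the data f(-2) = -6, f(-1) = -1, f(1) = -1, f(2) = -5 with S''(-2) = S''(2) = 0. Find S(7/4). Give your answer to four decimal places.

-3.8975

Write M_i for S''(x_i). With h_i = 1, 2, 1 and divided differences Δ_i = 5, 0, -4, the continuity of S' gives the tridiagonal system
  1·M_0 + 6·M_1 + 2·M_2 = 6(Δ_1 - Δ_0) = -30
  2·M_1 + 6·M_2 + 1·M_3 = 6(Δ_2 - Δ_1) = -24
Natural end conditions: M_0 = M_3 = 0.
Forward elimination and back-substitution give M_0 = 0, M_1 = -33/8, M_2 = -21/8, M_3 = 0.
On [1, 2], S(t) = -1 - 25/8·(t - 1) - 21/16·(t - 1)² + 7/16·(t - 1)³.
With (t - 1) = 3/4: S(7/4) = -3991/1024.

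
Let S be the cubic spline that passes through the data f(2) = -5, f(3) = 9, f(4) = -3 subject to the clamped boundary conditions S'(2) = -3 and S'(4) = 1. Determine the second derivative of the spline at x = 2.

92

Put m_i = S'' at the i-th knot. Here h = (1, 1) and Δ = (14, -12), so the interior equations h_(i-1)·m_(i-1) + 2(h_(i-1)+h_i)·m_i + h_i·m_(i+1) = 6(Δ_i − Δ_(i-1)) read
  1·m_0 + 4·m_1 + 1·m_2 = 6(Δ_1 - Δ_0) = -156
Clamped end conditions give two more equations: 2h_0·m_0 + h_0·m_1 = 6(Δ_0 - S'(2)) = 102 and h_1·m_1 + 2h_1·m_2 = 6(S'(4) - Δ_1) = 78.
Solving the tridiagonal system: m_0 = 92, m_1 = -82, m_2 = 80.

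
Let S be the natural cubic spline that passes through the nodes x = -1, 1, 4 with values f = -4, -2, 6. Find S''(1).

1

Write M_i for S''(x_i). With h_i = 2, 3 and divided differences Δ_i = 1, 8/3, the continuity of S' gives the tridiagonal system
  2·M_0 + 10·M_1 + 3·M_2 = 6(Δ_1 - Δ_0) = 10
Natural end conditions: M_0 = M_2 = 0.
Hence M_0 = 0, M_1 = 1, M_2 = 0.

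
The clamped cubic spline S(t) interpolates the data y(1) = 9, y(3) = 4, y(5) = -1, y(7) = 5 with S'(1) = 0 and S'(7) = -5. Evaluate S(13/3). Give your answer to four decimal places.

-1.1704

With M_i denoting the second derivative at x_i, h_i = 2, 2, 2, and Δ_i = (y_(i+1) − y_i)/h_i = -5/2, -5/2, 3:
  2·M_0 + 8·M_1 + 2·M_2 = 6(Δ_1 - Δ_0) = 0
  2·M_1 + 8·M_2 + 2·M_3 = 6(Δ_2 - Δ_1) = 33
Clamped end conditions give two more equations: 2h_0·M_0 + h_0·M_1 = 6(Δ_0 - S'(1)) = -15 and h_2·M_2 + 2h_2·M_3 = 6(S'(7) - Δ_2) = -48.
Forward elimination and back-substitution give M_0 = -46/15, M_1 = -41/30, M_2 = 128/15, M_3 = -244/15.
On [3, 5], S(t) = 4 - 133/30·(t - 3) - 41/60·(t - 3)² + 33/40·(t - 3)³.
With (t - 3) = 4/3: S(13/3) = -158/135.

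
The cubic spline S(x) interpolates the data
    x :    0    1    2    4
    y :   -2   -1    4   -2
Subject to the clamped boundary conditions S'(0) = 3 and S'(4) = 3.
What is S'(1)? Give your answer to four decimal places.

With M_i denoting the second derivative at x_i, h_i = 1, 1, 2, and Δ_i = (y_(i+1) − y_i)/h_i = 1, 5, -3:
  1·M_0 + 4·M_1 + 1·M_2 = 6(Δ_1 - Δ_0) = 24
  1·M_1 + 6·M_2 + 2·M_3 = 6(Δ_2 - Δ_1) = -48
Clamped end conditions give two more equations: 2h_0·M_0 + h_0·M_1 = 6(Δ_0 - S'(0)) = -12 and h_2·M_2 + 2h_2·M_3 = 6(S'(4) - Δ_2) = 36.
Solving the tridiagonal system: M_0 = -138/11, M_1 = 144/11, M_2 = -174/11, M_3 = 186/11.
On [1, 2], S'(x) = b_1 + 2c_1·(x - 1) + 3d_1·(x - 1)² with b_1 = Δ_1 - h_1(2M_1 + M_2)/6 = 36/11, c_1 = M_1/2 = 72/11, d_1 = (M_2 - M_1)/(6h_1) = -53/11. So S'(1) = 36/11.

3.2727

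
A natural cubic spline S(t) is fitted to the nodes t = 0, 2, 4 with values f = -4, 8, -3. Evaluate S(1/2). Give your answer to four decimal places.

0.3477

Write σ_i for S''(x_i). With h_i = 2, 2 and divided differences Δ_i = 6, -11/2, the continuity of S' gives the tridiagonal system
  2·σ_0 + 8·σ_1 + 2·σ_2 = 6(Δ_1 - Δ_0) = -69
Natural end conditions: σ_0 = σ_2 = 0.
Hence σ_0 = 0, σ_1 = -69/8, σ_2 = 0.
On [0, 2], S(t) = -4 + 71/8·t + 0·t² - 23/32·t³.
With t = 1/2: S(1/2) = 89/256.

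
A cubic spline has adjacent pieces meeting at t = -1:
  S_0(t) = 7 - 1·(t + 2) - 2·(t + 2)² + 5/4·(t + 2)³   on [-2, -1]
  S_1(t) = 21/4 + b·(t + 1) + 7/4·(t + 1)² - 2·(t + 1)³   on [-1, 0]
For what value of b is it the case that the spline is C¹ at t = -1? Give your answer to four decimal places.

S_0'(t) = -1 - 4·(t + 2) + 15/4·(t + 2)², so S_0'(-1) = -5/4. On the right, S_1'(-1) = b, so b = -5/4.

-1.2500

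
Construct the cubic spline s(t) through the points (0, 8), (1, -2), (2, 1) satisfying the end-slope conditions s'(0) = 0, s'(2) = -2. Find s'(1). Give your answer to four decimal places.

-4.7500

With m_i denoting the second derivative at x_i, h_i = 1, 1, and Δ_i = (y_(i+1) − y_i)/h_i = -10, 3:
  1·m_0 + 4·m_1 + 1·m_2 = 6(Δ_1 - Δ_0) = 78
Clamped end conditions give two more equations: 2h_0·m_0 + h_0·m_1 = 6(Δ_0 - s'(0)) = -60 and h_1·m_1 + 2h_1·m_2 = 6(s'(2) - Δ_1) = -30.
Solving the tridiagonal system: m_0 = -101/2, m_1 = 41, m_2 = -71/2.
On [1, 2], s'(t) = b_1 + 2c_1·(t - 1) + 3d_1·(t - 1)² with b_1 = Δ_1 - h_1(2m_1 + m_2)/6 = -19/4, c_1 = m_1/2 = 41/2, d_1 = (m_2 - m_1)/(6h_1) = -51/4. So s'(1) = -19/4.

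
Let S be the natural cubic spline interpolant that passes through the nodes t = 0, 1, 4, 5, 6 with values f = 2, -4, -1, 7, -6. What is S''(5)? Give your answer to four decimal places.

Write M_i for S''(x_i). With h_i = 1, 3, 1, 1 and divided differences Δ_i = -6, 1, 8, -13, the continuity of S' gives the tridiagonal system
  1·M_0 + 8·M_1 + 3·M_2 = 6(Δ_1 - Δ_0) = 42
  3·M_1 + 8·M_2 + 1·M_3 = 6(Δ_2 - Δ_1) = 42
  1·M_2 + 4·M_3 + 1·M_4 = 6(Δ_3 - Δ_2) = -126
Natural end conditions: M_0 = M_4 = 0.
Forward elimination and back-substitution give M_0 = 0, M_1 = 105/53, M_2 = 462/53, M_3 = -1785/53, M_4 = 0.

-33.6792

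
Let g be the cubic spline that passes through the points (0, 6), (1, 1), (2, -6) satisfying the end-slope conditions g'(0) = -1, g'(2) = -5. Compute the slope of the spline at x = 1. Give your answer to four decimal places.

With m_i denoting the second derivative at x_i, h_i = 1, 1, and Δ_i = (y_(i+1) − y_i)/h_i = -5, -7:
  1·m_0 + 4·m_1 + 1·m_2 = 6(Δ_1 - Δ_0) = -12
Clamped end conditions give two more equations: 2h_0·m_0 + h_0·m_1 = 6(Δ_0 - g'(0)) = -24 and h_1·m_1 + 2h_1·m_2 = 6(g'(2) - Δ_1) = 12.
Solving: m_0 = -11, m_1 = -2, m_2 = 7.
On [1, 2], g'(x) = b_1 + 2c_1·(x - 1) + 3d_1·(x - 1)² with b_1 = Δ_1 - h_1(2m_1 + m_2)/6 = -15/2, c_1 = m_1/2 = -1, d_1 = (m_2 - m_1)/(6h_1) = 3/2. So g'(1) = -15/2.

-7.5000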